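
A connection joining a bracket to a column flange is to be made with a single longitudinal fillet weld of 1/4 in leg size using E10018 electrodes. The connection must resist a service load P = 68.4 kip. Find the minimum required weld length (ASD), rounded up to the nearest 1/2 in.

L = 13 in

E100XX → F_EXX = 100 ksi.
Throat t_e = 0.707 × 0.25 = 0.1767 in.
r_n/Ω = (0.6 × 100 × 0.1767) / 2.0 = 5.302 kip/in.
L_req = P / (r_n/Ω) = 68.4 / 5.302 = 12.9 in total.
Round up → use L = 13 in.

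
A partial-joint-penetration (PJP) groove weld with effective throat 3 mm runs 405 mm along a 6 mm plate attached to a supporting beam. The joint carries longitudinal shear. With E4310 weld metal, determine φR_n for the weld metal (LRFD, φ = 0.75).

E43XX → F_EXX = 430 MPa.
Effective throat (given) t_e = 3 mm.
A_we = 3 × 405 = 1215 mm².
F_nw = 0.6 F_EXX = 258 MPa.
φR_n = 0.75 × 258 × 1215 × 10⁻³ = 235.1 kN.

φR_n ≈ 235 kN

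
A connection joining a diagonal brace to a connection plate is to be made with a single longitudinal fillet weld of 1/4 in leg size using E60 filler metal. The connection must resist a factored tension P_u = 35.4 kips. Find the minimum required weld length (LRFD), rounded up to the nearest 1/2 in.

E60XX → F_EXX = 60 ksi.
Throat t_e = 0.707 × 0.25 = 0.1767 in.
φr_n = 0.75 × 0.6 × 60 × 0.1767 = 4.772 kips/in.
L_req = P_u / φr_n = 35.4 / 4.772 = 7.418 in total.
Round up → use L = 7.5 in.

L = 7.5 in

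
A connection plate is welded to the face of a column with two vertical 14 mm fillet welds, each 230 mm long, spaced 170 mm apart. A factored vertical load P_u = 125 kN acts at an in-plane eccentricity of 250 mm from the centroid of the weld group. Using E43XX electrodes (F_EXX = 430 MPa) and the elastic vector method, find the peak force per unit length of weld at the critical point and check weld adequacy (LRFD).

Total weld length L_w = 460 mm. Treat welds as unit-width lines.
Polar moment about centroid: J = 2[d³/12 + d(b/2)²] = 2[230³/12 + 230×85²] = 5351000 mm³.
Direct shear f_v = P/L_w = 125×10³ / 460 = 271.7 N/mm (vertical).
Torsion M = P·e = 125×10³ × 250 = 31250000 N·mm.
Critical point at (x, y) = (85, 115) from centroid. f_tx = M·y/J = 671.6 N/mm; f_ty = M·x/J = 496.4 N/mm.
Resultant f_max = √[f_tx² + (f_v + f_ty)²] = √[671.6² + (271.7 + 496.4)²] = 1020 N/mm.
Capacity per unit length: φr_n = 0.75 × 0.6 × 430 × (0.707 × 14) = 1915 N/mm.
1020 ≤ 1915 → adequate.

f_max ≈ 1020 N/mm; adequate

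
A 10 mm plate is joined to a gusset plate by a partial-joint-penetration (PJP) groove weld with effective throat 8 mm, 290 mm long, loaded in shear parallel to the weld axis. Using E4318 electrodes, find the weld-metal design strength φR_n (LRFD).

E43XX → F_EXX = 430 MPa.
Effective throat (given) t_e = 8 mm.
A_we = 8 × 290 = 2320 mm².
F_nw = 0.6 F_EXX = 258 MPa.
φR_n = 0.75 × 258 × 2320 × 10⁻³ = 448.9 kN.

φR_n ≈ 449 kN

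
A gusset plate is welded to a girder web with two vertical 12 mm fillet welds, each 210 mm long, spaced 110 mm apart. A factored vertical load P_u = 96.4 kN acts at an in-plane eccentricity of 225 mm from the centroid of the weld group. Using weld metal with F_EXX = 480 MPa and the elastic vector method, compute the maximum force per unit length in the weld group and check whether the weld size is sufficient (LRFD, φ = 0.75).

f_max ≈ 1040 N/mm; adequate

Total weld length L_w = 420 mm. Treat welds as unit-width lines.
Polar moment about centroid: J = 2[d³/12 + d(b/2)²] = 2[210³/12 + 210×55²] = 2814000 mm³.
Direct shear f_v = P/L_w = 96.4×10³ / 420 = 229.5 N/mm (vertical).
Torsion M = P·e = 96.4×10³ × 225 = 21690000 N·mm.
Critical point at (x, y) = (55, 105) from centroid. f_tx = M·y/J = 809.3 N/mm; f_ty = M·x/J = 423.9 N/mm.
Resultant f_max = √[f_tx² + (f_v + f_ty)²] = √[809.3² + (229.5 + 423.9)²] = 1040 N/mm.
Capacity per unit length: φr_n = 0.75 × 0.6 × 480 × (0.707 × 12) = 1833 N/mm.
1040 ≤ 1833 → adequate.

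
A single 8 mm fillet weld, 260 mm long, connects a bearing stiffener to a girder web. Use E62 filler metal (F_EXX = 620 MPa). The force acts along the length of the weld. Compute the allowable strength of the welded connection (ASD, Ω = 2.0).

Effective throat t_e = 0.707 × 8 = 5.656 mm.
Total length L = 260 mm; A_we = 5.656 × 260 = 1471 mm².
F_nw = 0.6 F_EXX = 0.6 × 620 = 372 MPa.
R_n = 372 × 1471 × 10⁻³ = 547 kN; R_n/Ω = 547/2.0 = 273.5 kN.

R_n/Ω ≈ 274 kN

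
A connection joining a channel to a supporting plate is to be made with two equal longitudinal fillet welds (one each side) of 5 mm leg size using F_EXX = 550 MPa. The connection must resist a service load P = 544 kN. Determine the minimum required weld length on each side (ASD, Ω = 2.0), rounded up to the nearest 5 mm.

L = 470 mm on each side

Throat t_e = 0.707 × 5 = 3.535 mm.
r_n/Ω = (0.6 × 550 × 3.535) / 2.0 = 583.3 N/mm = 0.5833 kN/mm.
L_req = P / (r_n/Ω) = 544 / 0.5833 = 932.7 mm total.
Per side: 932.7 / 2 = 466.3 mm.
Round up → use L = 470 mm on each side.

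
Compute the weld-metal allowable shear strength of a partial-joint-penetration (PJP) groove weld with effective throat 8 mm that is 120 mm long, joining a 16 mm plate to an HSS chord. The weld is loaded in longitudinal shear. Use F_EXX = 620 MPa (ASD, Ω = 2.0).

Effective throat (given) t_e = 8 mm.
A_we = 8 × 120 = 960 mm².
F_nw = 0.6 F_EXX = 372 MPa.
R_n/Ω = (372 × 960) / 2.0 × 10⁻³ = 178.6 kN.

R_n/Ω ≈ 179 kN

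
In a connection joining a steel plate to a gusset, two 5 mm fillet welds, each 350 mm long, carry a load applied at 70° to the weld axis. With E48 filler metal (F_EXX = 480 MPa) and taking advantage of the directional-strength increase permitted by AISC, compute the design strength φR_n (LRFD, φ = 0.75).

t_e = 0.707 × 5 = 3.535 mm; A_we = 3.535 × 700 = 2474 mm².
Directional factor: 1.0 + 0.5 sin^1.5(70°) = 1.455.
F_nw = 0.6 × 480 × 1.455 = 419.2 MPa.
φR_n = 0.75 × 419.2 × 2474 × 10⁻³ = 777.9 kN.

φR_n ≈ 778 kN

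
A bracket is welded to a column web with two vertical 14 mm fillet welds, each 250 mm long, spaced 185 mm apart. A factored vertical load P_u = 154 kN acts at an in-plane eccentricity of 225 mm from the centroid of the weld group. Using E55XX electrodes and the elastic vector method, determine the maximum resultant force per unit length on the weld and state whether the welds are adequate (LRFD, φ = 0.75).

f_max ≈ 997 N/mm; adequate

E55XX → F_EXX = 550 MPa.
Total weld length L_w = 500 mm. Treat welds as unit-width lines.
Polar moment about centroid: J = 2[d³/12 + d(b/2)²] = 2[250³/12 + 250×92.5²] = 6882000 mm³.
Direct shear f_v = P/L_w = 154×10³ / 500 = 308 N/mm (vertical).
Torsion M = P·e = 154×10³ × 225 = 34650000 N·mm.
Critical point at (x, y) = (92.5, 125) from centroid. f_tx = M·y/J = 629.3 N/mm; f_ty = M·x/J = 465.7 N/mm.
Resultant f_max = √[f_tx² + (f_v + f_ty)²] = √[629.3² + (308 + 465.7)²] = 997.3 N/mm.
Capacity per unit length: φr_n = 0.75 × 0.6 × 550 × (0.707 × 14) = 2450 N/mm.
997.3 ≤ 2450 → adequate.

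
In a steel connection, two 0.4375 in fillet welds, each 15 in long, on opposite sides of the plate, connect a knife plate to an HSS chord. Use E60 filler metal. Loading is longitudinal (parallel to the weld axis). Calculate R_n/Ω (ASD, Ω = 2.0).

R_n/Ω ≈ 167 kip

E60XX → F_EXX = 60 ksi.
Effective throat t_e = 0.707 × 0.4375 = 0.3093 in.
Total length L = 30 in; A_we = 0.3093 × 30 = 9.279 in².
F_nw = 0.6 F_EXX = 0.6 × 60 = 36 ksi.
R_n = 36 × 9.279 = 334.1 kip; R_n/Ω = 334.1/2.0 = 167 kip.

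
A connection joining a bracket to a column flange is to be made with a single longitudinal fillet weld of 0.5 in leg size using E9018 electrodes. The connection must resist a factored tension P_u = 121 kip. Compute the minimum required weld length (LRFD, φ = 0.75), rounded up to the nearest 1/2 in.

L = 8.5 in

E90XX → F_EXX = 90 ksi.
Throat t_e = 0.707 × 0.5 = 0.3535 in.
φr_n = 0.75 × 0.6 × 90 × 0.3535 = 14.32 kip/in.
L_req = P_u / φr_n = 121 / 14.32 = 8.452 in total.
Round up → use L = 8.5 in.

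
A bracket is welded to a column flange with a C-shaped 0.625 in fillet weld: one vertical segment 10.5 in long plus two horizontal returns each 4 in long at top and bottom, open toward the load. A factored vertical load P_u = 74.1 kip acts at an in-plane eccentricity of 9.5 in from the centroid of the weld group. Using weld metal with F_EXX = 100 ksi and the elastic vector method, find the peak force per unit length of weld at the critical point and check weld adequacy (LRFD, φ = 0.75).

Total weld length L_w = 18.5 in. Treat welds as unit-width lines.
Centroid: x̄ = 2×4×2 / 18.5 = 0.8649 in from the vertical weld.
Polar moment about centroid: J = I_x + I_y = [10.5³/12 + 2×4×5.25²] + [10.5×0.8649² + 2(4³/12 + 4×1.135²)] = 345.8 in³.
Direct shear f_v = P/L_w = 74.1 / 18.5 = 4.005 kip/in (vertical).
Torsion M = P·e = 74.1 × 9.5 = 703.95 kip·in.
Critical point at (x, y) = (3.135, 5.25) from centroid. f_tx = M·y/J = 10.69 kip/in; f_ty = M·x/J = 6.382 kip/in.
Resultant f_max = √[f_tx² + (f_v + f_ty)²] = √[10.69² + (4.005 + 6.382)²] = 14.9 kip/in.
Capacity per unit length: φr_n = 0.75 × 0.6 × 100 × (0.707 × 0.625) = 19.88 kip/in.
14.9 ≤ 19.88 → adequate.

f_max ≈ 14.9 kip/in; adequate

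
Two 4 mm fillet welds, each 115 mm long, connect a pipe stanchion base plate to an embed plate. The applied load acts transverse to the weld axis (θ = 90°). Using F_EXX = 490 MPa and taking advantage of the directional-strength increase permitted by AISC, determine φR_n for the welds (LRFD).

φR_n ≈ 215 kN

t_e = 0.707 × 4 = 2.828 mm; A_we = 2.828 × 230 = 650.4 mm².
Directional factor: 1.0 + 0.5 sin^1.5(90°) = 1.5.
F_nw = 0.6 × 490 × 1.5 = 441 MPa.
φR_n = 0.75 × 441 × 650.4 × 10⁻³ = 215.1 kN.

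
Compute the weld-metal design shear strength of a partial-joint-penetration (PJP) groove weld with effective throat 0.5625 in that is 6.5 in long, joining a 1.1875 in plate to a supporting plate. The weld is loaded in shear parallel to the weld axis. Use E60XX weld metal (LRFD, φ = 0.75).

E60XX → F_EXX = 60 ksi.
Effective throat (given) t_e = 0.5625 in.
A_we = 0.5625 × 6.5 = 3.656 in².
F_nw = 0.6 F_EXX = 36 ksi.
φR_n = 0.75 × 36 × 3.656 = 98.72 kips.

φR_n ≈ 98.7 kips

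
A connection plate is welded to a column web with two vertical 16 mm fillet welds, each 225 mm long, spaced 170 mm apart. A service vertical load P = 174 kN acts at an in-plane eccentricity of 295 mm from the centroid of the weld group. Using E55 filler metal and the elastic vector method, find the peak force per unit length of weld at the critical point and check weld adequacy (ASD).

f_max ≈ 1670 N/mm; adequate

E55XX → F_EXX = 550 MPa.
Total weld length L_w = 450 mm. Treat welds as unit-width lines.
Polar moment about centroid: J = 2[d³/12 + d(b/2)²] = 2[225³/12 + 225×85²] = 5150000 mm³.
Direct shear f_v = P/L_w = 174×10³ / 450 = 386.7 N/mm (vertical).
Torsion M = P·e = 174×10³ × 295 = 51330000 N·mm.
Critical point at (x, y) = (85, 112.5) from centroid. f_tx = M·y/J = 1121 N/mm; f_ty = M·x/J = 847.2 N/mm.
Resultant f_max = √[f_tx² + (f_v + f_ty)²] = √[1121² + (386.7 + 847.2)²] = 1667 N/mm.
Capacity per unit length: r_n/Ω = (1/2.0) × 0.6 × 550 × (0.707 × 16) = 1866 N/mm.
1667 ≤ 1866 → adequate.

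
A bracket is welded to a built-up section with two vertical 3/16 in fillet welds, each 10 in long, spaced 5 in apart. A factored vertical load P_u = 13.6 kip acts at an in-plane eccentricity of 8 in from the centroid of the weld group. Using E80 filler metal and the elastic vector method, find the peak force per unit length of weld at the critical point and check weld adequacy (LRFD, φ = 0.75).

E80XX → F_EXX = 80 ksi.
Total weld length L_w = 20 in. Treat welds as unit-width lines.
Polar moment about centroid: J = 2[d³/12 + d(b/2)²] = 2[10³/12 + 10×2.5²] = 291.7 in³.
Direct shear f_v = P/L_w = 13.6 / 20 = 0.68 kip/in (vertical).
Torsion M = P·e = 13.6 × 8 = 108.8 kip·in.
Critical point at (x, y) = (2.5, 5) from centroid. f_tx = M·y/J = 1.865 kip/in; f_ty = M·x/J = 0.9326 kip/in.
Resultant f_max = √[f_tx² + (f_v + f_ty)²] = √[1.865² + (0.68 + 0.9326)²] = 2.466 kip/in.
Capacity per unit length: φr_n = 0.75 × 0.6 × 80 × (0.707 × 0.1875) = 4.772 kip/in.
2.466 ≤ 4.772 → adequate.

f_max ≈ 2.47 kip/in; adequate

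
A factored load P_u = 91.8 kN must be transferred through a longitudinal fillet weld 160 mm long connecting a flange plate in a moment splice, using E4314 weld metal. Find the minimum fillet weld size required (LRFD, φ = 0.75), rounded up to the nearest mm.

w = 5 mm

E43XX → F_EXX = 430 MPa.
Total weld length L = 160 mm.
Required throat t_e = P_u / (φ × 0.6 F_EXX × L) = 91.8 / (0.75 × 0.6 × 430 × 160 × 10⁻³) = 2.965 mm.
Required leg w = t_e / 0.707 = 4.194 mm → use 5 mm.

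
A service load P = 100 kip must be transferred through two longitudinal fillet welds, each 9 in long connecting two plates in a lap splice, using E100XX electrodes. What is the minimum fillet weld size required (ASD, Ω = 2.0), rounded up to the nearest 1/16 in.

E100XX → F_EXX = 100 ksi.
Total weld length L = 18 in.
Required throat t_e = P × Ω / (0.6 F_EXX × L) = 100 × 2.0 / (0.6 × 100 × 18) = 0.1852 in.
Required leg w = t_e / 0.707 = 0.2619 in → use 5/16 in.

w = 5/16 in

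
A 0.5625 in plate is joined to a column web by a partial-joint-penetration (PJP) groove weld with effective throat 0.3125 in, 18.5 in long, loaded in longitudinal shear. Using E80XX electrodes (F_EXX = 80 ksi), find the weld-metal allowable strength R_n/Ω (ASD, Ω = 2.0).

R_n/Ω ≈ 139 kips

Effective throat (given) t_e = 0.3125 in.
A_we = 0.3125 × 18.5 = 5.781 in².
F_nw = 0.6 F_EXX = 48 ksi.
R_n/Ω = (48 × 5.781) / 2.0 = 138.8 kips.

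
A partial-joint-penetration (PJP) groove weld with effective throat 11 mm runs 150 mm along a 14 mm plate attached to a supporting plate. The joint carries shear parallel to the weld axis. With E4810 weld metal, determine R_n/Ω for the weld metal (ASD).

E48XX → F_EXX = 480 MPa.
Effective throat (given) t_e = 11 mm.
A_we = 11 × 150 = 1650 mm².
F_nw = 0.6 F_EXX = 288 MPa.
R_n/Ω = (288 × 1650) / 2.0 × 10⁻³ = 237.6 kN.

R_n/Ω ≈ 238 kN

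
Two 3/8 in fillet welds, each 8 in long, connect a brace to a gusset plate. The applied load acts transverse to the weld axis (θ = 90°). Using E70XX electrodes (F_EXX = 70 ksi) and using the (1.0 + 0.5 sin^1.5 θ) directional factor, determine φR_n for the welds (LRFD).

t_e = 0.707 × 0.375 = 0.2651 in; A_we = 0.2651 × 16 = 4.242 in².
Directional factor: 1.0 + 0.5 sin^1.5(90°) = 1.5.
F_nw = 0.6 × 70 × 1.5 = 63 ksi.
φR_n = 0.75 × 63 × 4.242 = 200.4 kips.

φR_n ≈ 200 kips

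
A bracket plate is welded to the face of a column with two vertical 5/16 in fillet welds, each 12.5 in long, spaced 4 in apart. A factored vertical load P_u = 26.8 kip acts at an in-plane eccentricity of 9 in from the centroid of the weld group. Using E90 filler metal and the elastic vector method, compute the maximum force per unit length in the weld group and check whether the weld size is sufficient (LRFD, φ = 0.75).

f_max ≈ 4.17 kip/in; adequate

E90XX → F_EXX = 90 ksi.
Total weld length L_w = 25 in. Treat welds as unit-width lines.
Polar moment about centroid: J = 2[d³/12 + d(b/2)²] = 2[12.5³/12 + 12.5×2²] = 425.5 in³.
Direct shear f_v = P/L_w = 26.8 / 25 = 1.072 kip/in (vertical).
Torsion M = P·e = 26.8 × 9 = 241.2 kip·in.
Critical point at (x, y) = (2, 6.25) from centroid. f_tx = M·y/J = 3.543 kip/in; f_ty = M·x/J = 1.134 kip/in.
Resultant f_max = √[f_tx² + (f_v + f_ty)²] = √[3.543² + (1.072 + 1.134)²] = 4.173 kip/in.
Capacity per unit length: φr_n = 0.75 × 0.6 × 90 × (0.707 × 0.3125) = 8.948 kip/in.
4.173 ≤ 8.948 → adequate.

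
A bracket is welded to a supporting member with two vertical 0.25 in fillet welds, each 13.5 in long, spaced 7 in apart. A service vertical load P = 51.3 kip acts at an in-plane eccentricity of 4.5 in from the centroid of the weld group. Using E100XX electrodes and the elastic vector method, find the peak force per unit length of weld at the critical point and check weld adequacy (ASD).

E100XX → F_EXX = 100 ksi.
Total weld length L_w = 27 in. Treat welds as unit-width lines.
Polar moment about centroid: J = 2[d³/12 + d(b/2)²] = 2[13.5³/12 + 13.5×3.5²] = 740.8 in³.
Direct shear f_v = P/L_w = 51.3 / 27 = 1.9 kip/in (vertical).
Torsion M = P·e = 51.3 × 4.5 = 230.85 kip·in.
Critical point at (x, y) = (3.5, 6.75) from centroid. f_tx = M·y/J = 2.103 kip/in; f_ty = M·x/J = 1.091 kip/in.
Resultant f_max = √[f_tx² + (f_v + f_ty)²] = √[2.103² + (1.9 + 1.091)²] = 3.656 kip/in.
Capacity per unit length: r_n/Ω = (1/2.0) × 0.6 × 100 × (0.707 × 0.25) = 5.302 kip/in.
3.656 ≤ 5.302 → adequate.

f_max ≈ 3.66 kip/in; adequate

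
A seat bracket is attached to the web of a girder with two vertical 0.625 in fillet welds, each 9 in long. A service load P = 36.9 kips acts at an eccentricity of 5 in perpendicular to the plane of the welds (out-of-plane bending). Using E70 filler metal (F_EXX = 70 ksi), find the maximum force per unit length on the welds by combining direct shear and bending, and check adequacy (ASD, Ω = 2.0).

f_max ≈ 7.13 kip/in; adequate

L_w = 2 × 9 = 18 in; section modulus (unit throat) S = 2 × L²/6 = 27 in².
Direct shear f_v = P/L_w = 36.9/18 = 2.05 kip/in.
Moment M = P × e = 36.9 × 5 = 184.5 kip·in; bending f_b = M/S = 6.833 kip/in.
f_max = √(f_v² + f_b²) = √(2.05² + 6.833²) = 7.134 kip/in.
r_n/Ω = (1/2.0) × 0.6 × 70 × (0.707 × 0.625) = 9.279 kip/in → adequate.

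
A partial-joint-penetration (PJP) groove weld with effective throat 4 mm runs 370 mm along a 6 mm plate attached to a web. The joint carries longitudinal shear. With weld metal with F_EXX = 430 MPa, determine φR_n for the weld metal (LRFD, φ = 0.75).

Effective throat (given) t_e = 4 mm.
A_we = 4 × 370 = 1480 mm².
F_nw = 0.6 F_EXX = 258 MPa.
φR_n = 0.75 × 258 × 1480 × 10⁻³ = 286.4 kN.

φR_n ≈ 286 kN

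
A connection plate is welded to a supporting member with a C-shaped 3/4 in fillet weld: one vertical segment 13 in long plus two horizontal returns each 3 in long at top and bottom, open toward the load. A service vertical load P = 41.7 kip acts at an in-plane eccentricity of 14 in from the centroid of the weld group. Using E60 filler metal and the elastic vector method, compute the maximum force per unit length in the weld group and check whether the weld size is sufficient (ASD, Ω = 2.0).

E60XX → F_EXX = 60 ksi.
Total weld length L_w = 19 in. Treat welds as unit-width lines.
Centroid: x̄ = 2×3×1.5 / 19 = 0.4737 in from the vertical weld.
Polar moment about centroid: J = I_x + I_y = [13³/12 + 2×3×6.5²] + [13×0.4737² + 2(3³/12 + 3×1.026²)] = 450.3 in³.
Direct shear f_v = P/L_w = 41.7 / 19 = 2.195 kip/in (vertical).
Torsion M = P·e = 41.7 × 14 = 583.8 kip·in.
Critical point at (x, y) = (2.526, 6.5) from centroid. f_tx = M·y/J = 8.427 kip/in; f_ty = M·x/J = 3.275 kip/in.
Resultant f_max = √[f_tx² + (f_v + f_ty)²] = √[8.427² + (2.195 + 3.275)²] = 10.05 kip/in.
Capacity per unit length: r_n/Ω = (1/2.0) × 0.6 × 60 × (0.707 × 0.75) = 9.544 kip/in.
10.05 > 9.544 → NOT adequate.

f_max ≈ 10 kip/in; NOT adequate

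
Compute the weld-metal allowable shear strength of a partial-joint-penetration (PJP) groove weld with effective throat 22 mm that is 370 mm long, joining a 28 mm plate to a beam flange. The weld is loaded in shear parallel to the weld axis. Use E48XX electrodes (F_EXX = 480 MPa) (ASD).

R_n/Ω ≈ 1170 kN

Effective throat (given) t_e = 22 mm.
A_we = 22 × 370 = 8140 mm².
F_nw = 0.6 F_EXX = 288 MPa.
R_n/Ω = (288 × 8140) / 2.0 × 10⁻³ = 1172 kN.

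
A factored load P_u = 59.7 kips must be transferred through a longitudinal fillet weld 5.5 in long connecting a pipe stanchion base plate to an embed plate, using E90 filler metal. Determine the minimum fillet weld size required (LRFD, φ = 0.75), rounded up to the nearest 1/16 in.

w = 7/16 in

E90XX → F_EXX = 90 ksi.
Total weld length L = 5.5 in.
Required throat t_e = P_u / (φ × 0.6 F_EXX × L) = 59.7 / (0.75 × 0.6 × 90 × 5.5) = 0.268 in.
Required leg w = t_e / 0.707 = 0.3791 in → use 7/16 in.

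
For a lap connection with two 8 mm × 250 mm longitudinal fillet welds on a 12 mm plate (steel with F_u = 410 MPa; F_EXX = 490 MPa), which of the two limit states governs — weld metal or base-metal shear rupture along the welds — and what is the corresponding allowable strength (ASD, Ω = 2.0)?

R_n/Ω ≈ 416 kN (weld metal governs)

t_e = 0.707 × 8 = 5.656 mm; L = 500 mm.
Weld metal: R_n/Ω = (1/2.0) × 0.6 × 490 × 5.656 × 500 × 10⁻³ = 415.7 kN.
Base metal (shear rupture): R_n/Ω = (1/2.0) × 0.6 × 410 × 12 × 500 × 10⁻³ = 738 kN.
Governing: weld metal.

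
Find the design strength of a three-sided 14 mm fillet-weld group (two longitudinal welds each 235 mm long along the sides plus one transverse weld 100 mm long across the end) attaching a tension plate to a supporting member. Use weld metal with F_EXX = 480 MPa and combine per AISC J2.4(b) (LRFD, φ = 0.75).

t_e = 0.707 × 14 = 9.898 mm.
R_nwl = 0.6 × 480 × 9.898 × 470 × 10⁻³ = 1340 kN (longitudinal, 2 welds).
R_nwt = 0.6 × 480 × 9.898 × 100 × 10⁻³ = 285.1 kN (transverse, base value).
(i) R_nwl + R_nwt = 1625 kN; (ii) 0.85 R_nwl + 1.5 R_nwt = 1566 kN.
R_n = max = 1625 kN [governs: (i)]; φR_n = 1219 kN.

φR_n ≈ 1220 kN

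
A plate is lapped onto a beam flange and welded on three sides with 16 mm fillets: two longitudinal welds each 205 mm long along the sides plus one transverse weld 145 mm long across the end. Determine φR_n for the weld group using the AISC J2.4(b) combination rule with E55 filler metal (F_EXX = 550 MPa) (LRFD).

φR_n ≈ 1580 kN

t_e = 0.707 × 16 = 11.31 mm.
R_nwl = 0.6 × 550 × 11.31 × 410 × 10⁻³ = 1531 kN (longitudinal, 2 welds).
R_nwt = 0.6 × 550 × 11.31 × 145 × 10⁻³ = 541.3 kN (transverse, base value).
(i) R_nwl + R_nwt = 2072 kN; (ii) 0.85 R_nwl + 1.5 R_nwt = 2113 kN.
R_n = max = 2113 kN [governs: (ii)]; φR_n = 1585 kN.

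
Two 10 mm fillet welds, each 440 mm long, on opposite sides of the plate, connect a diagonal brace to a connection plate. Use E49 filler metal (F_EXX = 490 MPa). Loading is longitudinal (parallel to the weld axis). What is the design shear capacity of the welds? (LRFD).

Effective throat t_e = 0.707 × 10 = 7.07 mm.
Total length L = 880 mm; A_we = 7.07 × 880 = 6222 mm².
F_nw = 0.6 F_EXX = 0.6 × 490 = 294 MPa.
φR_n = 0.75 × 294 × 6222 × 10⁻³ = 1372 kN.

φR_n ≈ 1370 kN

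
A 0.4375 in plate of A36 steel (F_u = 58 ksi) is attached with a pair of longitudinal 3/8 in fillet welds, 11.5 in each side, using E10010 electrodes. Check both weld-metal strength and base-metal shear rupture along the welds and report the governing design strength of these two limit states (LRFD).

φR_n ≈ 263 kip (base-metal shear rupture governs)

E100XX → F_EXX = 100 ksi.
t_e = 0.707 × 0.375 = 0.2651 in; L = 23 in.
Weld metal: φR_n = 0.75 × 0.6 × 100 × 0.2651 × 23 = 274.4 kip.
Base metal (shear rupture): φR_n = 0.75 × 0.6 × 58 × 0.4375 × 23 = 262.6 kip.
Governing: base-metal shear rupture.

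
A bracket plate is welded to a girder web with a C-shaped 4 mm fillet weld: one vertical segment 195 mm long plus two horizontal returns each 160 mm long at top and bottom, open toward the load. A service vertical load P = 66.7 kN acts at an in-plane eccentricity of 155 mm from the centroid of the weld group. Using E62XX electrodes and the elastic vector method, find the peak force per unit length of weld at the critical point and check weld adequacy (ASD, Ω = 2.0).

E62XX → F_EXX = 620 MPa.
Total weld length L_w = 515 mm. Treat welds as unit-width lines.
Centroid: x̄ = 2×160×80 / 515 = 49.71 mm from the vertical weld.
Polar moment about centroid: J = I_x + I_y = [195³/12 + 2×160×97.5²] + [195×49.71² + 2(160³/12 + 160×30.29²)] = 5118000 mm³.
Direct shear f_v = P/L_w = 66.7×10³ / 515 = 129.5 N/mm (vertical).
Torsion M = P·e = 66.7×10³ × 155 = 10338000 N·mm.
Critical point at (x, y) = (110.3, 97.5) from centroid. f_tx = M·y/J = 197 N/mm; f_ty = M·x/J = 222.8 N/mm.
Resultant f_max = √[f_tx² + (f_v + f_ty)²] = √[197² + (129.5 + 222.8)²] = 403.6 N/mm.
Capacity per unit length: r_n/Ω = (1/2.0) × 0.6 × 620 × (0.707 × 4) = 526 N/mm.
403.6 ≤ 526 → adequate.

f_max ≈ 404 N/mm; adequate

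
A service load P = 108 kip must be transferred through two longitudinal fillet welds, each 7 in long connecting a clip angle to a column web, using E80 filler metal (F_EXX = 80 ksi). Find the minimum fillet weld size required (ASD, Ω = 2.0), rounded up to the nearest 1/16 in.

w = 1/2 in

Total weld length L = 14 in.
Required throat t_e = P × Ω / (0.6 F_EXX × L) = 108 × 2.0 / (0.6 × 80 × 14) = 0.3214 in.
Required leg w = t_e / 0.707 = 0.4546 in → use 1/2 in.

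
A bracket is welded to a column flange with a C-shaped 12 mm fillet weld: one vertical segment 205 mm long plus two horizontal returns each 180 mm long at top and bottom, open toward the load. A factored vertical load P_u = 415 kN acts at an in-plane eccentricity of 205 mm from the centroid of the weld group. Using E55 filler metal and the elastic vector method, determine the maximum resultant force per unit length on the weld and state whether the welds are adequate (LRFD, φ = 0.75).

E55XX → F_EXX = 550 MPa.
Total weld length L_w = 565 mm. Treat welds as unit-width lines.
Centroid: x̄ = 2×180×90 / 565 = 57.35 mm from the vertical weld.
Polar moment about centroid: J = I_x + I_y = [205³/12 + 2×180×102.5²] + [205×57.35² + 2(180³/12 + 180×32.65²)] = 6530000 mm³.
Direct shear f_v = P/L_w = 415×10³ / 565 = 734.5 N/mm (vertical).
Torsion M = P·e = 415×10³ × 205 = 85075000 N·mm.
Critical point at (x, y) = (122.7, 102.5) from centroid. f_tx = M·y/J = 1335 N/mm; f_ty = M·x/J = 1598 N/mm.
Resultant f_max = √[f_tx² + (f_v + f_ty)²] = √[1335² + (734.5 + 1598)²] = 2688 N/mm.
Capacity per unit length: φr_n = 0.75 × 0.6 × 550 × (0.707 × 12) = 2100 N/mm.
2688 > 2100 → NOT adequate.

f_max ≈ 2690 N/mm; NOT adequate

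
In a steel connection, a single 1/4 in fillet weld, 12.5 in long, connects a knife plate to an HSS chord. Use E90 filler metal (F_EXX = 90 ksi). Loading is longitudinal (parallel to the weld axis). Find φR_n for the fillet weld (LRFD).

Effective throat t_e = 0.707 × 0.25 = 0.1767 in.
Total length L = 12.5 in; A_we = 0.1767 × 12.5 = 2.209 in².
F_nw = 0.6 F_EXX = 0.6 × 90 = 54 ksi.
φR_n = 0.75 × 54 × 2.209 = 89.48 kips.

φR_n ≈ 89.5 kips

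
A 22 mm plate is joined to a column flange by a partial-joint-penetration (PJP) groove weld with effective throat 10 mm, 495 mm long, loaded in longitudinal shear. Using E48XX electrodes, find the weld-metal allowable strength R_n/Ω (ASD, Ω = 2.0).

E48XX → F_EXX = 480 MPa.
Effective throat (given) t_e = 10 mm.
A_we = 10 × 495 = 4950 mm².
F_nw = 0.6 F_EXX = 288 MPa.
R_n/Ω = (288 × 4950) / 2.0 × 10⁻³ = 712.8 kN.

R_n/Ω ≈ 713 kN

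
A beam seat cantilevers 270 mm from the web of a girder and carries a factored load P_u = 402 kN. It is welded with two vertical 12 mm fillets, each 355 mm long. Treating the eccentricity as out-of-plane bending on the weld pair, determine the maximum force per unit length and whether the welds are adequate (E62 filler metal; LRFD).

f_max ≈ 2650 N/mm; NOT adequate

E62XX → F_EXX = 620 MPa.
L_w = 2 × 355 = 710 mm; section modulus (unit throat) S = 2 × L²/6 = 42010 mm².
Direct shear f_v = P/L_w = 402×10³/710 = 566.2 N/mm.
Moment M = P × e = 402×10³ × 270 = 108540000 N·mm; bending f_b = M/S = 2584 N/mm.
f_max = √(f_v² + f_b²) = √(566.2² + 2584²) = 2645 N/mm.
φr_n = 0.75 × 0.6 × 620 × (0.707 × 12) = 2367 N/mm → NOT adequate.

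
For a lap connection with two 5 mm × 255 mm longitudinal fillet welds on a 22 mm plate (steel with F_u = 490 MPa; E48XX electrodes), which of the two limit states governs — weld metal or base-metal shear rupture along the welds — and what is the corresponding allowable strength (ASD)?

R_n/Ω ≈ 260 kN (weld metal governs)

E48XX → F_EXX = 480 MPa.
t_e = 0.707 × 5 = 3.535 mm; L = 510 mm.
Weld metal: R_n/Ω = (1/2.0) × 0.6 × 480 × 3.535 × 510 × 10⁻³ = 259.6 kN.
Base metal (shear rupture): R_n/Ω = (1/2.0) × 0.6 × 490 × 22 × 510 × 10⁻³ = 1649 kN.
Governing: weld metal.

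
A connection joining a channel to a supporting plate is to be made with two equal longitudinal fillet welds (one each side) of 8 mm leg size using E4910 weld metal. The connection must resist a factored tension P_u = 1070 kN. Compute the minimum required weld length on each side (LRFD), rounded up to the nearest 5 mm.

E49XX → F_EXX = 490 MPa.
Throat t_e = 0.707 × 8 = 5.656 mm.
φr_n = 0.75 × 0.6 × 490 × 5.656 × 10⁻³ = 1.247 kN/mm.
L_req = P_u / φr_n = 1070 / 1.247 = 858 mm total.
Per side: 858 / 2 = 429 mm.
Round up → use L = 430 mm on each side.

L = 430 mm on each side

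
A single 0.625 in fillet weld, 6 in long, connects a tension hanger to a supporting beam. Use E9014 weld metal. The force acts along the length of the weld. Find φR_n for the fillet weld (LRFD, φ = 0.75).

φR_n ≈ 107 kips

E90XX → F_EXX = 90 ksi.
Effective throat t_e = 0.707 × 0.625 = 0.4419 in.
Total length L = 6 in; A_we = 0.4419 × 6 = 2.651 in².
F_nw = 0.6 F_EXX = 0.6 × 90 = 54 ksi.
φR_n = 0.75 × 54 × 2.651 = 107.4 kips.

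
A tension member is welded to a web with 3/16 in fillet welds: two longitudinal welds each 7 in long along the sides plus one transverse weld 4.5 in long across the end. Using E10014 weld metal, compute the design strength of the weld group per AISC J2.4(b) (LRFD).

φR_n ≈ 111 kip

E100XX → F_EXX = 100 ksi.
t_e = 0.707 × 0.1875 = 0.1326 in.
R_nwl = 0.6 × 100 × 0.1326 × 14 = 111.4 kip (longitudinal, 2 welds).
R_nwt = 0.6 × 100 × 0.1326 × 4.5 = 35.79 kip (transverse, base value).
(i) R_nwl + R_nwt = 147.1 kip; (ii) 0.85 R_nwl + 1.5 R_nwt = 148.3 kip.
R_n = max = 148.3 kip [governs: (ii)]; φR_n = 111.3 kip.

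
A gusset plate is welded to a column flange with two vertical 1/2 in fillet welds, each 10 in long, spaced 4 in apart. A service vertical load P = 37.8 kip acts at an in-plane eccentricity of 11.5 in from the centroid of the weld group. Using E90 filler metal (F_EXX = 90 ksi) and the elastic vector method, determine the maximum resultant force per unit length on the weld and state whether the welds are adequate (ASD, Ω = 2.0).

f_max ≈ 10.3 kip/in; NOT adequate

Total weld length L_w = 20 in. Treat welds as unit-width lines.
Polar moment about centroid: J = 2[d³/12 + d(b/2)²] = 2[10³/12 + 10×2²] = 246.7 in³.
Direct shear f_v = P/L_w = 37.8 / 20 = 1.89 kip/in (vertical).
Torsion M = P·e = 37.8 × 11.5 = 434.7 kip·in.
Critical point at (x, y) = (2, 5) from centroid. f_tx = M·y/J = 8.811 kip/in; f_ty = M·x/J = 3.525 kip/in.
Resultant f_max = √[f_tx² + (f_v + f_ty)²] = √[8.811² + (1.89 + 3.525)²] = 10.34 kip/in.
Capacity per unit length: r_n/Ω = (1/2.0) × 0.6 × 90 × (0.707 × 0.5) = 9.544 kip/in.
10.34 > 9.544 → NOT adequate.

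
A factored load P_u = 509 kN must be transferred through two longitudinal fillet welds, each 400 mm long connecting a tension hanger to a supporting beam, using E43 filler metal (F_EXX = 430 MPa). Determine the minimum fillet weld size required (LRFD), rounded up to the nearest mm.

Total weld length L = 800 mm.
Required throat t_e = P_u / (φ × 0.6 F_EXX × L) = 509 / (0.75 × 0.6 × 430 × 800 × 10⁻³) = 3.288 mm.
Required leg w = t_e / 0.707 = 4.651 mm → use 5 mm.

w = 5 mm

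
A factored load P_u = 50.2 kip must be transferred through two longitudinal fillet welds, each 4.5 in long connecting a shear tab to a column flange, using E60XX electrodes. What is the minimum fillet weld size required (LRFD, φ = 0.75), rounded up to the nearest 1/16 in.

w = 5/16 in

E60XX → F_EXX = 60 ksi.
Total weld length L = 9 in.
Required throat t_e = P_u / (φ × 0.6 F_EXX × L) = 50.2 / (0.75 × 0.6 × 60 × 9) = 0.2066 in.
Required leg w = t_e / 0.707 = 0.2922 in → use 5/16 in.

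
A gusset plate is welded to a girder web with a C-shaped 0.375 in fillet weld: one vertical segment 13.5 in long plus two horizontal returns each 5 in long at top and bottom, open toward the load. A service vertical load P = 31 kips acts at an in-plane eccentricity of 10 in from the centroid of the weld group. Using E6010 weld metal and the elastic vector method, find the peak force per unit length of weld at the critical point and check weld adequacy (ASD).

f_max ≈ 4.2 kip/in; adequate

E60XX → F_EXX = 60 ksi.
Total weld length L_w = 23.5 in. Treat welds as unit-width lines.
Centroid: x̄ = 2×5×2.5 / 23.5 = 1.064 in from the vertical weld.
Polar moment about centroid: J = I_x + I_y = [13.5³/12 + 2×5×6.75²] + [13.5×1.064² + 2(5³/12 + 5×1.436²)] = 717.4 in³.
Direct shear f_v = P/L_w = 31 / 23.5 = 1.319 kip/in (vertical).
Torsion M = P·e = 31 × 10 = 310 kip·in.
Critical point at (x, y) = (3.936, 6.75) from centroid. f_tx = M·y/J = 2.917 kip/in; f_ty = M·x/J = 1.701 kip/in.
Resultant f_max = √[f_tx² + (f_v + f_ty)²] = √[2.917² + (1.319 + 1.701)²] = 4.199 kip/in.
Capacity per unit length: r_n/Ω = (1/2.0) × 0.6 × 60 × (0.707 × 0.375) = 4.772 kip/in.
4.199 ≤ 4.772 → adequate.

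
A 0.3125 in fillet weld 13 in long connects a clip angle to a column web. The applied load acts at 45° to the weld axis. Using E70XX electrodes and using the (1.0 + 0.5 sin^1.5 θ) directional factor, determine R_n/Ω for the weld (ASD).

R_n/Ω ≈ 78.2 kips

E70XX → F_EXX = 70 ksi.
t_e = 0.707 × 0.3125 = 0.2209 in; A_we = 0.2209 × 13 = 2.872 in².
Directional factor: 1.0 + 0.5 sin^1.5(45°) = 1.297.
F_nw = 0.6 × 70 × 1.297 = 54.49 ksi.
R_n/Ω = (54.49 × 2.872) / 2.0 = 78.25 kips.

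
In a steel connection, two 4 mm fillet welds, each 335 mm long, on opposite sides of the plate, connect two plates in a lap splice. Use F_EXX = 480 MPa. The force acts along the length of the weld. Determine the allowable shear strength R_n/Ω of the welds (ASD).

Effective throat t_e = 0.707 × 4 = 2.828 mm.
Total length L = 670 mm; A_we = 2.828 × 670 = 1895 mm².
F_nw = 0.6 F_EXX = 0.6 × 480 = 288 MPa.
R_n = 288 × 1895 × 10⁻³ = 545.7 kN; R_n/Ω = 545.7/2.0 = 272.8 kN.

R_n/Ω ≈ 273 kN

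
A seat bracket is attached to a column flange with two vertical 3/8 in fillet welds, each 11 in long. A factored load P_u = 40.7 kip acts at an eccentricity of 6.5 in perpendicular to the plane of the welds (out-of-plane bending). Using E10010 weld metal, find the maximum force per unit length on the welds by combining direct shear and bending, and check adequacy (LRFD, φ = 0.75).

E100XX → F_EXX = 100 ksi.
L_w = 2 × 11 = 22 in; section modulus (unit throat) S = 2 × L²/6 = 40.33 in².
Direct shear f_v = P/L_w = 40.7/22 = 1.85 kip/in.
Moment M = P × e = 40.7 × 6.5 = 264.55 kip·in; bending f_b = M/S = 6.559 kip/in.
f_max = √(f_v² + f_b²) = √(1.85² + 6.559²) = 6.815 kip/in.
φr_n = 0.75 × 0.6 × 100 × (0.707 × 0.375) = 11.93 kip/in → adequate.

f_max ≈ 6.81 kip/in; adequate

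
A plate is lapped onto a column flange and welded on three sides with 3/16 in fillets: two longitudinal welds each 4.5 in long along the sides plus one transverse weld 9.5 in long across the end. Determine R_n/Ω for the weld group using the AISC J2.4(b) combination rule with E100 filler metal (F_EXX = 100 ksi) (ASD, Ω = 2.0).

R_n/Ω ≈ 87.1 kip

t_e = 0.707 × 0.1875 = 0.1326 in.
R_nwl = 0.6 × 100 × 0.1326 × 9 = 71.58 kip (longitudinal, 2 welds).
R_nwt = 0.6 × 100 × 0.1326 × 9.5 = 75.56 kip (transverse, base value).
(i) R_nwl + R_nwt = 147.1 kip; (ii) 0.85 R_nwl + 1.5 R_nwt = 174.2 kip.
R_n = max = 174.2 kip [governs: (ii)]; R_n/Ω = 87.09 kip.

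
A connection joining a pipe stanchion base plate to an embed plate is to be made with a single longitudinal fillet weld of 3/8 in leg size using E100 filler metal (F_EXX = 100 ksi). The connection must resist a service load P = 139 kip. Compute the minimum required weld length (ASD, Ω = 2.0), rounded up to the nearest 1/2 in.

L = 17.5 in

Throat t_e = 0.707 × 0.375 = 0.2651 in.
r_n/Ω = (0.6 × 100 × 0.2651) / 2.0 = 7.954 kip/in.
L_req = P / (r_n/Ω) = 139 / 7.954 = 17.48 in total.
Round up → use L = 17.5 in.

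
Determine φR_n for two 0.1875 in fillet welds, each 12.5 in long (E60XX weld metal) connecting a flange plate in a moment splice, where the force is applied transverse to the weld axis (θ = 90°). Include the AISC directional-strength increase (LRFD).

E60XX → F_EXX = 60 ksi.
t_e = 0.707 × 0.1875 = 0.1326 in; A_we = 0.1326 × 25 = 3.314 in².
Directional factor: 1.0 + 0.5 sin^1.5(90°) = 1.5.
F_nw = 0.6 × 60 × 1.5 = 54 ksi.
φR_n = 0.75 × 54 × 3.314 = 134.2 kips.

φR_n ≈ 134 kips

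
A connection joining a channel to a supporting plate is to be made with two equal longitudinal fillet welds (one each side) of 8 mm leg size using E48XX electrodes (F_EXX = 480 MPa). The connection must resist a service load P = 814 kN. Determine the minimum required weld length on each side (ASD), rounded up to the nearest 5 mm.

L = 500 mm on each side

Throat t_e = 0.707 × 8 = 5.656 mm.
r_n/Ω = (0.6 × 480 × 5.656) / 2.0 = 814.5 N/mm = 0.8145 kN/mm.
L_req = P / (r_n/Ω) = 814 / 0.8145 = 999.4 mm total.
Per side: 999.4 / 2 = 499.7 mm.
Round up → use L = 500 mm on each side.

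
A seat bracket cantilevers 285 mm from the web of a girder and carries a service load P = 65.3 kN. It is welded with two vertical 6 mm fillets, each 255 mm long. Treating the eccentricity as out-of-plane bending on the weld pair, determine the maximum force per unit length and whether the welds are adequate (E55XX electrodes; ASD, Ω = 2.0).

f_max ≈ 868 N/mm; NOT adequate

E55XX → F_EXX = 550 MPa.
L_w = 2 × 255 = 510 mm; section modulus (unit throat) S = 2 × L²/6 = 21680 mm².
Direct shear f_v = P/L_w = 65.3×10³/510 = 128 N/mm.
Moment M = P × e = 65.3×10³ × 285 = 18610000 N·mm; bending f_b = M/S = 858.6 N/mm.
f_max = √(f_v² + f_b²) = √(128² + 858.6²) = 868.1 N/mm.
r_n/Ω = (1/2.0) × 0.6 × 550 × (0.707 × 6) = 699.9 N/mm → NOT adequate.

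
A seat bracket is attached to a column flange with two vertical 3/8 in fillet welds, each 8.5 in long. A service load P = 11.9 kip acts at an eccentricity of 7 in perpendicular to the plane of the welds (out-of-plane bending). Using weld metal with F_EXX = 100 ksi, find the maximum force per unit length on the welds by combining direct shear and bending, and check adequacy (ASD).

L_w = 2 × 8.5 = 17 in; section modulus (unit throat) S = 2 × L²/6 = 24.08 in².
Direct shear f_v = P/L_w = 11.9/17 = 0.7 kip/in.
Moment M = P × e = 11.9 × 7 = 83.3 kip·in; bending f_b = M/S = 3.459 kip/in.
f_max = √(f_v² + f_b²) = √(0.7² + 3.459²) = 3.529 kip/in.
r_n/Ω = (1/2.0) × 0.6 × 100 × (0.707 × 0.375) = 7.954 kip/in → adequate.

f_max ≈ 3.53 kip/in; adequate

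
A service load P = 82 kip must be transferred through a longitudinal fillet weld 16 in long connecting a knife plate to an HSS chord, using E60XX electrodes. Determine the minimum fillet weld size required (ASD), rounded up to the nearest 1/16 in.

E60XX → F_EXX = 60 ksi.
Total weld length L = 16 in.
Required throat t_e = P × Ω / (0.6 F_EXX × L) = 82 × 2.0 / (0.6 × 60 × 16) = 0.2847 in.
Required leg w = t_e / 0.707 = 0.4027 in → use 7/16 in.

w = 7/16 in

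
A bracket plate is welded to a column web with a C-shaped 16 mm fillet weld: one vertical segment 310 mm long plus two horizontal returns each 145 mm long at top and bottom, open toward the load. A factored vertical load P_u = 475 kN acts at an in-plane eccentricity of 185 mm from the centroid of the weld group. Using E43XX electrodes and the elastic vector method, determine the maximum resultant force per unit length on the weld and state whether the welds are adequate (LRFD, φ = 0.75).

E43XX → F_EXX = 430 MPa.
Total weld length L_w = 600 mm. Treat welds as unit-width lines.
Centroid: x̄ = 2×145×72.5 / 600 = 35.04 mm from the vertical weld.
Polar moment about centroid: J = I_x + I_y = [310³/12 + 2×145×155²] + [310×35.04² + 2(145³/12 + 145×37.46²)] = 10750000 mm³.
Direct shear f_v = P/L_w = 475×10³ / 600 = 791.7 N/mm (vertical).
Torsion M = P·e = 475×10³ × 185 = 87875000 N·mm.
Critical point at (x, y) = (110, 155) from centroid. f_tx = M·y/J = 1268 N/mm; f_ty = M·x/J = 899.2 N/mm.
Resultant f_max = √[f_tx² + (f_v + f_ty)²] = √[1268² + (791.7 + 899.2)²] = 2113 N/mm.
Capacity per unit length: φr_n = 0.75 × 0.6 × 430 × (0.707 × 16) = 2189 N/mm.
2113 ≤ 2189 → adequate.

f_max ≈ 2110 N/mm; adequate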